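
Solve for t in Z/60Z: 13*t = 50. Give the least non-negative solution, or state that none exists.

gcd(13, 60) = 1, so a unique solution mod 60 exists.
13⁻¹ ≡ 37 (mod 60).
t ≡ 37*50 ≡ 50 (mod 60).

50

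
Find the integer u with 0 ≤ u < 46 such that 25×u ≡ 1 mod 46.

Apply the Euclidean algorithm and back-substitute:
46 = 1·25 + 21
25 = 1·21 + 4
21 = 5·4 + 1
4 = 4·1 + 0
gcd(25, 46) = 1, so the inverse exists.
Bézout: 1 = 6·46 − 11·25.
So 25⁻¹ ≡ −11 ≡ 35 (mod 46).

35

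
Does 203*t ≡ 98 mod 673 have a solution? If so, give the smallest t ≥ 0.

395

gcd(203, 673) = 1, so a unique solution mod 673 exists.
203⁻¹ ≡ 368 (mod 673).
t ≡ 368*98 ≡ 395 (mod 673).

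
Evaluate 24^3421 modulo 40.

24

Using repeated squaring:
3421 in binary is 110101011101, i.e. 3421 = 2048 + 1024 + 256 + 64 + 16 + 8 + 4 + 1.
24^1 ≡ 24 (mod 40)
24^2 ≡ 24^2 = 576 ≡ 16 (mod 40)
24^4 ≡ 16^2 = 256 ≡ 16 (mod 40)
24^8 ≡ 16^2 = 256 ≡ 16 (mod 40)
24^16 ≡ 16^2 = 256 ≡ 16 (mod 40)
24^32 ≡ 16^2 = 256 ≡ 16 (mod 40)
24^64 ≡ 16^2 = 256 ≡ 16 (mod 40)
24^128 ≡ 16^2 = 256 ≡ 16 (mod 40)
24^256 ≡ 16^2 = 256 ≡ 16 (mod 40)
24^512 ≡ 16^2 = 256 ≡ 16 (mod 40)
24^1024 ≡ 16^2 = 256 ≡ 16 (mod 40)
24^2048 ≡ 16^2 = 256 ≡ 16 (mod 40)
24^3421 = 24^2048 × 24^1024 × 24^256 × 24^64 × 24^16 × 24^8 × 24^4 × 24^1 ≡ 16 × 16 × 16 × 16 × 16 × 16 × 16 × 24 (mod 40).
Accumulate the product:
16 × 16 = 256 ≡ 16
16 × 16 = 256 ≡ 16
16 × 16 = 256 ≡ 16
16 × 16 = 256 ≡ 16
16 × 16 = 256 ≡ 16
16 × 16 = 256 ≡ 16
16 × 24 = 384 ≡ 24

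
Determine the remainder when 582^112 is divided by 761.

112 in binary is 1110000, i.e. 112 = 64 + 32 + 16.
582^1 ≡ 582 (mod 761)
582^2 ≡ 582^2 = 338724 ≡ 79 (mod 761)
582^4 ≡ 79^2 = 6241 ≡ 153 (mod 761)
582^8 ≡ 153^2 = 23409 ≡ 579 (mod 761)
582^16 ≡ 579^2 = 335241 ≡ 401 (mod 761)
582^32 ≡ 401^2 = 160801 ≡ 230 (mod 761)
582^64 ≡ 230^2 = 52900 ≡ 391 (mod 761)
582^112 = 582^64 · 582^32 · 582^16 ≡ 391 · 230 · 401 (mod 761).
Accumulate the product:
391 · 230 = 89930 ≡ 132
132 · 401 = 52932 ≡ 423

423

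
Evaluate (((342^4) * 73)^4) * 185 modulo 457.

79

(342)^4 ≡ 327 (mod 457)
327 * 73 = 23871 ≡ 107 (mod 457)
(107)^4 ≡ 119 (mod 457)
119 * 185 = 22015 ≡ 79 (mod 457)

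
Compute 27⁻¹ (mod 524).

427

524 = 19×27 + 11
27 = 2×11 + 5
11 = 2×5 + 1
5 = 5×1 + 0
gcd(27, 524) = 1, so the inverse exists.
Bézout: 1 = 5×524 − 97×27.
So 27⁻¹ ≡ −97 ≡ 427 (mod 524).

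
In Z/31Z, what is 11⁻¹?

31 = 2·11 + 9
11 = 1·9 + 2
9 = 4·2 + 1
2 = 2·1 + 0
gcd(11, 31) = 1, so the inverse exists.
Back-substitute for 1:
1 = 1·9 − 4·2
  = −4·11 + 5·9
  = 5·31 − 14·11
So 11⁻¹ ≡ −14 ≡ 17 (mod 31).

17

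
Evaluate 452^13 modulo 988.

Compute successive squares:
13 in binary is 1101, i.e. 13 = 8 + 4 + 1.
452^1 ≡ 452 (mod 988)
452^2 ≡ 452^2 = 204304 ≡ 776 (mod 988)
452^4 ≡ 776^2 = 602176 ≡ 484 (mod 988)
452^8 ≡ 484^2 = 234256 ≡ 100 (mod 988)
452^13 = 452^8 * 452^4 * 452^1 ≡ 100 * 484 * 452 (mod 988).
Accumulate the product:
100 * 484 = 48400 ≡ 976
976 * 452 = 441152 ≡ 504

504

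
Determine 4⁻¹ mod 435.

109

By the extended Euclidean algorithm:
435 = 108*4 + 3
4 = 1*3 + 1
3 = 3*1 + 0
gcd(4, 435) = 1, so the inverse exists.
Back-substitute for 1:
1 = 1*4 − 1*3
  = −1*435 + 109*4
So 4⁻¹ ≡ 109 (mod 435).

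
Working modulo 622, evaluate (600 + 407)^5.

600 + 407 = 1007 ≡ 385 (mod 622)
(385)^5 ≡ 165 (mod 622)

165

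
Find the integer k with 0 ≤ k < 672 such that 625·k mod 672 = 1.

529

Apply the Euclidean algorithm and back-substitute:
672 = 1·625 + 47
625 = 13·47 + 14
47 = 3·14 + 5
14 = 2·5 + 4
5 = 1·4 + 1
4 = 4·1 + 0
gcd(625, 672) = 1, so the inverse exists.
Bézout: 1 = 133·672 − 143·625.
So 625⁻¹ ≡ −143 ≡ 529 (mod 672).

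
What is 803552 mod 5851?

803552 = 137×5851 + 1965, so 803552 ≡ 1965 (mod 5851).

1965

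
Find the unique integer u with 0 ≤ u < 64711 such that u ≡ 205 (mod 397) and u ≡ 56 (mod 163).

21246

397⁻¹ mod 163: 397×62 ≡ 1 (mod 163), so 397⁻¹ ≡ 62.
u = 205 + 397×((56 − 205)×62 mod 163) = 205 + 397×53 = 21246.
Check: 21246 mod 397 = 205, 21246 mod 163 = 56. ✓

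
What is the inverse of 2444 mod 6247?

By the extended Euclidean algorithm:
6247 = 2·2444 + 1359
2444 = 1·1359 + 1085
1359 = 1·1085 + 274
1085 = 3·274 + 263
274 = 1·263 + 11
263 = 23·11 + 10
11 = 1·10 + 1
10 = 10·1 + 0
gcd(2444, 6247) = 1, so the inverse exists.
Bézout: 1 = 223·6247 − 570·2444.
So 2444⁻¹ ≡ −570 ≡ 5677 (mod 6247).

5677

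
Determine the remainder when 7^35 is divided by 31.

By square-and-multiply:
35 in binary is 100011, i.e. 35 = 32 + 2 + 1.
7^1 ≡ 7 (mod 31)
7^2 ≡ 7^2 = 49 ≡ 18 (mod 31)
7^4 ≡ 18^2 = 324 ≡ 14 (mod 31)
7^8 ≡ 14^2 = 196 ≡ 10 (mod 31)
7^16 ≡ 10^2 = 100 ≡ 7 (mod 31)
7^32 ≡ 7^2 = 49 ≡ 18 (mod 31)
7^35 = 7^32 · 7^2 · 7^1 ≡ 18 · 18 · 7 (mod 31).
Accumulate the product:
18 · 18 = 324 ≡ 14
14 · 7 = 98 ≡ 5

5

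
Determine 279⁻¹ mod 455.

By the extended Euclidean algorithm:
455 = 1×279 + 176
279 = 1×176 + 103
176 = 1×103 + 73
103 = 1×73 + 30
73 = 2×30 + 13
30 = 2×13 + 4
13 = 3×4 + 1
4 = 4×1 + 0
gcd(279, 455) = 1, so the inverse exists.
Back-substitute for 1:
1 = 1×13 − 3×4
  = −3×30 + 7×13
  = 7×73 − 17×30
  = −17×103 + 24×73
  = 24×176 − 41×103
  = −41×279 + 65×176
  = 65×455 − 106×279
So 279⁻¹ ≡ −106 ≡ 349 (mod 455).

349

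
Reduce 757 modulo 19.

16

757 = 39*19 + 16, so 757 ≡ 16 (mod 19).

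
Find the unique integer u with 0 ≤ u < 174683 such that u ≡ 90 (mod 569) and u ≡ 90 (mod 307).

569⁻¹ mod 307: 569*191 ≡ 1 (mod 307), so 569⁻¹ ≡ 191.
u = 90 + 569*((90 − 90)*191 mod 307) = 90 + 569*0 = 90.

90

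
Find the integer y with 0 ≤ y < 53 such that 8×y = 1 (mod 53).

20

Apply the Euclidean algorithm and back-substitute:
53 = 6*8 + 5
8 = 1*5 + 3
5 = 1*3 + 2
3 = 1*2 + 1
2 = 2*1 + 0
gcd(8, 53) = 1, so the inverse exists.
Bézout: 1 = −3*53 + 20*8.
So 8⁻¹ ≡ 20 (mod 53).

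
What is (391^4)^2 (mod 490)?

1

(391)^4 ≡ 1 (mod 490)
(1)^2 ≡ 1 (mod 490)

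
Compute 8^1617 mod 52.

Compute successive squares:
8^1 ≡ 8 (mod 52)
8^2 ≡ 8^2 = 64 ≡ 12 (mod 52)
8^4 ≡ 12^2 = 144 ≡ 40 (mod 52)
8^8 ≡ 40^2 = 1600 ≡ 40 (mod 52)
8^16 ≡ 40^2 = 1600 ≡ 40 (mod 52)
8^32 ≡ 40^2 = 1600 ≡ 40 (mod 52)
8^64 ≡ 40^2 = 1600 ≡ 40 (mod 52)
8^128 ≡ 40^2 = 1600 ≡ 40 (mod 52)
8^256 ≡ 40^2 = 1600 ≡ 40 (mod 52)
8^512 ≡ 40^2 = 1600 ≡ 40 (mod 52)
8^1024 ≡ 40^2 = 1600 ≡ 40 (mod 52)
8^1617 = 8^1024 * 8^512 * 8^64 * 8^16 * 8^1 ≡ 40 * 40 * 40 * 40 * 8 (mod 52).
Accumulate the product:
40 * 40 = 1600 ≡ 40
40 * 40 = 1600 ≡ 40
40 * 40 = 1600 ≡ 40
40 * 8 = 320 ≡ 8

8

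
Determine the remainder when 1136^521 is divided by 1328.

128

Using repeated squaring:
521 in binary is 1000001001, i.e. 521 = 512 + 8 + 1.
1136^1 ≡ 1136 (mod 1328)
1136^2 ≡ 1136^2 = 1290496 ≡ 1008 (mod 1328)
1136^4 ≡ 1008^2 = 1016064 ≡ 144 (mod 1328)
1136^8 ≡ 144^2 = 20736 ≡ 816 (mod 1328)
1136^16 ≡ 816^2 = 665856 ≡ 528 (mod 1328)
1136^32 ≡ 528^2 = 278784 ≡ 1232 (mod 1328)
1136^64 ≡ 1232^2 = 1517824 ≡ 1248 (mod 1328)
1136^128 ≡ 1248^2 = 1557504 ≡ 1088 (mod 1328)
1136^256 ≡ 1088^2 = 1183744 ≡ 496 (mod 1328)
1136^512 ≡ 496^2 = 246016 ≡ 336 (mod 1328)
1136^521 = 1136^512 · 1136^8 · 1136^1 ≡ 336 · 816 · 1136 (mod 1328).
Accumulate the product:
336 · 816 = 274176 ≡ 608
608 · 1136 = 690688 ≡ 128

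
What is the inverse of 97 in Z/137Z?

Apply the Euclidean algorithm and back-substitute:
137 = 1*97 + 40
97 = 2*40 + 17
40 = 2*17 + 6
17 = 2*6 + 5
6 = 1*5 + 1
5 = 5*1 + 0
gcd(97, 137) = 1, so the inverse exists.
Bézout: 1 = 17*137 − 24*97.
So 97⁻¹ ≡ −24 ≡ 113 (mod 137).

113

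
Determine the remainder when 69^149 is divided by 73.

Compute successive squares:
149 in binary is 10010101, i.e. 149 = 128 + 16 + 4 + 1.
69^1 ≡ 69 (mod 73)
69^2 ≡ 69^2 = 4761 ≡ 16 (mod 73)
69^4 ≡ 16^2 = 256 ≡ 37 (mod 73)
69^8 ≡ 37^2 = 1369 ≡ 55 (mod 73)
69^16 ≡ 55^2 = 3025 ≡ 32 (mod 73)
69^32 ≡ 32^2 = 1024 ≡ 2 (mod 73)
69^64 ≡ 2^2 = 4 (mod 73)
69^128 ≡ 4^2 = 16 (mod 73)
69^149 = 69^128 × 69^16 × 69^4 × 69^1 ≡ 16 × 32 × 37 × 69 (mod 73).
Accumulate the product:
16 × 32 = 512 ≡ 1
1 × 37 = 37
37 × 69 = 2553 ≡ 71

71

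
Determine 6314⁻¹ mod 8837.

7478

Apply the Euclidean algorithm and back-substitute:
8837 = 1·6314 + 2523
6314 = 2·2523 + 1268
2523 = 1·1268 + 1255
1268 = 1·1255 + 13
1255 = 96·13 + 7
13 = 1·7 + 6
7 = 1·6 + 1
6 = 6·1 + 0
gcd(6314, 8837) = 1, so the inverse exists.
Back-substitute for 1:
1 = 1·7 − 1·6
  = −1·13 + 2·7
  = 2·1255 − 193·13
  = −193·1268 + 195·1255
  = 195·2523 − 388·1268
  = −388·6314 + 971·2523
  = 971·8837 − 1359·6314
So 6314⁻¹ ≡ −1359 ≡ 7478 (mod 8837).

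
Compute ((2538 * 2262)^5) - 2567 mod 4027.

2753

2538 * 2262 = 5740956 ≡ 2481 (mod 4027)
(2481)^5 ≡ 1293 (mod 4027)
1293 - 2567 = -1274 ≡ 2753 (mod 4027)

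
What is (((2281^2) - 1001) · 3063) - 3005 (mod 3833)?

(2281)^2 ≡ 1580 (mod 3833)
1580 - 1001 = 579
579 · 3063 = 1773477 ≡ 2631 (mod 3833)
2631 - 3005 = -374 ≡ 3459 (mod 3833)

3459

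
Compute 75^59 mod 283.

59 in binary is 111011, i.e. 59 = 32 + 16 + 8 + 2 + 1.
75^1 ≡ 75 (mod 283)
75^2 ≡ 75^2 = 5625 ≡ 248 (mod 283)
75^4 ≡ 248^2 = 61504 ≡ 93 (mod 283)
75^8 ≡ 93^2 = 8649 ≡ 159 (mod 283)
75^16 ≡ 159^2 = 25281 ≡ 94 (mod 283)
75^32 ≡ 94^2 = 8836 ≡ 63 (mod 283)
75^59 = 75^32 * 75^16 * 75^8 * 75^2 * 75^1 ≡ 63 * 94 * 159 * 248 * 75 (mod 283).
Accumulate the product:
63 * 94 = 5922 ≡ 262
262 * 159 = 41658 ≡ 57
57 * 248 = 14136 ≡ 269
269 * 75 = 20175 ≡ 82

82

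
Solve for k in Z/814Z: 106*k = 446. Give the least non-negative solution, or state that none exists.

gcd(106, 814) = 2, and 2 | 446, so solutions exist.
Divide through by 2: 53*k ≡ 223 (mod 407).
53⁻¹ ≡ 192 (mod 407).
k ≡ 192*223 ≡ 81 (mod 407).
The smallest non-negative solution is k = 81.

81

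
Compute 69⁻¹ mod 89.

89 = 1*69 + 20
69 = 3*20 + 9
20 = 2*9 + 2
9 = 4*2 + 1
2 = 2*1 + 0
gcd(69, 89) = 1, so the inverse exists.
Back-substitute for 1:
1 = 1*9 − 4*2
  = −4*20 + 9*9
  = 9*69 − 31*20
  = −31*89 + 40*69
So 69⁻¹ ≡ 40 (mod 89).

40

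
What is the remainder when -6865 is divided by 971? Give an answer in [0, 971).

-6865 = -8×971 + 903, so -6865 ≡ 903 (mod 971).

903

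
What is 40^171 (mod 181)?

By square-and-multiply:
171 in binary is 10101011, i.e. 171 = 128 + 32 + 8 + 2 + 1.
40^1 ≡ 40 (mod 181)
40^2 ≡ 40^2 = 1600 ≡ 152 (mod 181)
40^4 ≡ 152^2 = 23104 ≡ 117 (mod 181)
40^8 ≡ 117^2 = 13689 ≡ 114 (mod 181)
40^16 ≡ 114^2 = 12996 ≡ 145 (mod 181)
40^32 ≡ 145^2 = 21025 ≡ 29 (mod 181)
40^64 ≡ 29^2 = 841 ≡ 117 (mod 181)
40^128 ≡ 117^2 = 13689 ≡ 114 (mod 181)
40^171 = 40^128 * 40^32 * 40^8 * 40^2 * 40^1 ≡ 114 * 29 * 114 * 152 * 40 (mod 181).
Accumulate the product:
114 * 29 = 3306 ≡ 48
48 * 114 = 5472 ≡ 42
42 * 152 = 6384 ≡ 49
49 * 40 = 1960 ≡ 150

150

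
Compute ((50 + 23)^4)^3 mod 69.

4

50 + 23 = 73 ≡ 4 (mod 69)
(4)^4 ≡ 49 (mod 69)
(49)^3 ≡ 4 (mod 69)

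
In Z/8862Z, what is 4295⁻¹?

5441

Run the extended Euclidean algorithm:
8862 = 2*4295 + 272
4295 = 15*272 + 215
272 = 1*215 + 57
215 = 3*57 + 44
57 = 1*44 + 13
44 = 3*13 + 5
13 = 2*5 + 3
5 = 1*3 + 2
3 = 1*2 + 1
2 = 2*1 + 0
gcd(4295, 8862) = 1, so the inverse exists.
Back-substitute for 1:
1 = 1*3 − 1*2
  = −1*5 + 2*3
  = 2*13 − 5*5
  = −5*44 + 17*13
  = 17*57 − 22*44
  = −22*215 + 83*57
  = 83*272 − 105*215
  = −105*4295 + 1658*272
  = 1658*8862 − 3421*4295
So 4295⁻¹ ≡ −3421 ≡ 5441 (mod 8862).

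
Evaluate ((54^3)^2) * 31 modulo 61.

51

(54)^3 ≡ 23 (mod 61)
(23)^2 ≡ 41 (mod 61)
41 * 31 = 1271 ≡ 51 (mod 61)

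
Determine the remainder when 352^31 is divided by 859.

140

Using repeated squaring:
31 in binary is 11111, i.e. 31 = 16 + 8 + 4 + 2 + 1.
352^1 ≡ 352 (mod 859)
352^2 ≡ 352^2 = 123904 ≡ 208 (mod 859)
352^4 ≡ 208^2 = 43264 ≡ 314 (mod 859)
352^8 ≡ 314^2 = 98596 ≡ 670 (mod 859)
352^16 ≡ 670^2 = 448900 ≡ 502 (mod 859)
352^31 = 352^16 × 352^8 × 352^4 × 352^2 × 352^1 ≡ 502 × 670 × 314 × 208 × 352 (mod 859).
Accumulate the product:
502 × 670 = 336340 ≡ 471
471 × 314 = 147894 ≡ 146
146 × 208 = 30368 ≡ 303
303 × 352 = 106656 ≡ 140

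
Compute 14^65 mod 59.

65 in binary is 1000001, i.e. 65 = 64 + 1.
14^1 ≡ 14 (mod 59)
14^2 ≡ 14^2 = 196 ≡ 19 (mod 59)
14^4 ≡ 19^2 = 361 ≡ 7 (mod 59)
14^8 ≡ 7^2 = 49 (mod 59)
14^16 ≡ 49^2 = 2401 ≡ 41 (mod 59)
14^32 ≡ 41^2 = 1681 ≡ 29 (mod 59)
14^64 ≡ 29^2 = 841 ≡ 15 (mod 59)
14^65 = 14^64 · 14^1 ≡ 15 · 14 (mod 59).
15 · 14 = 210 ≡ 33 (mod 59).

33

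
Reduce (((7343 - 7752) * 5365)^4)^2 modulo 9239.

7343 - 7752 = -409 ≡ 8830 (mod 9239)
8830 * 5365 = 47372950 ≡ 4597 (mod 9239)
(4597)^4 ≡ 2794 (mod 9239)
(2794)^2 ≡ 8720 (mod 9239)

8720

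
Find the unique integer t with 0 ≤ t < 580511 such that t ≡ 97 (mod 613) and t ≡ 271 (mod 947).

163155

613⁻¹ mod 947: 613*241 ≡ 1 (mod 947), so 613⁻¹ ≡ 241.
t = 97 + 613*((271 − 97)*241 mod 947) = 97 + 613*266 = 163155.
Check: 163155 mod 613 = 97, 163155 mod 947 = 271. ✓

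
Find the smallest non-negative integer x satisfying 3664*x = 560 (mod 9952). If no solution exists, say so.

193

gcd(3664, 9952) = 16, and 16 | 560, so solutions exist.
Divide through by 16: 229*x ≡ 35 mod 622.
229⁻¹ ≡ 201 (mod 622).
x ≡ 201*35 ≡ 193 (mod 622).
The smallest non-negative solution is x = 193.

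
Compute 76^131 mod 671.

131 in binary is 10000011, i.e. 131 = 128 + 2 + 1.
76^1 ≡ 76 (mod 671)
76^2 ≡ 76^2 = 5776 ≡ 408 (mod 671)
76^4 ≡ 408^2 = 166464 ≡ 56 (mod 671)
76^8 ≡ 56^2 = 3136 ≡ 452 (mod 671)
76^16 ≡ 452^2 = 204304 ≡ 320 (mod 671)
76^32 ≡ 320^2 = 102400 ≡ 408 (mod 671)
76^64 ≡ 408^2 = 166464 ≡ 56 (mod 671)
76^128 ≡ 56^2 = 3136 ≡ 452 (mod 671)
76^131 = 76^128 × 76^2 × 76^1 ≡ 452 × 408 × 76 (mod 671).
Accumulate the product:
452 × 408 = 184416 ≡ 562
562 × 76 = 42712 ≡ 439

439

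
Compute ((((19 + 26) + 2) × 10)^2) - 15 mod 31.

19 + 26 = 45 ≡ 14 (mod 31)
14 + 2 = 16
16 × 10 = 160 ≡ 5 (mod 31)
(5)^2 ≡ 25 (mod 31)
25 - 15 = 10

10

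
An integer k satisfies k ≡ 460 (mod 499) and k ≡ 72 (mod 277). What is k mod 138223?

499⁻¹ mod 277: 499*141 ≡ 1 (mod 277), so 499⁻¹ ≡ 141.
k = 460 + 499*((72 − 460)*141 mod 277) = 460 + 499*138 = 69322.

69322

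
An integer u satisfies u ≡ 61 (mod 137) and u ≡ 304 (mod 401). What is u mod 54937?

137⁻¹ mod 401: 137*281 ≡ 1 (mod 401), so 137⁻¹ ≡ 281.
u = 61 + 137*((304 − 61)*281 mod 401) = 61 + 137*113 = 15542.

15542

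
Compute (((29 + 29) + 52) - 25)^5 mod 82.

29 + 29 = 58
58 + 52 = 110 ≡ 28 (mod 82)
28 - 25 = 3
(3)^5 ≡ 79 (mod 82)

79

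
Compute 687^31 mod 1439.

31 in binary is 11111, i.e. 31 = 16 + 8 + 4 + 2 + 1.
687^1 ≡ 687 (mod 1439)
687^2 ≡ 687^2 = 471969 ≡ 1416 (mod 1439)
687^4 ≡ 1416^2 = 2005056 ≡ 529 (mod 1439)
687^8 ≡ 529^2 = 279841 ≡ 675 (mod 1439)
687^16 ≡ 675^2 = 455625 ≡ 901 (mod 1439)
687^31 = 687^16 × 687^8 × 687^4 × 687^2 × 687^1 ≡ 901 × 675 × 529 × 1416 × 687 (mod 1439).
Accumulate the product:
901 × 675 = 608175 ≡ 917
917 × 529 = 485093 ≡ 150
150 × 1416 = 212400 ≡ 867
867 × 687 = 595629 ≡ 1322

1322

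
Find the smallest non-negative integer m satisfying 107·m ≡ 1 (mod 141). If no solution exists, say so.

29

gcd(107, 141) = 1, so a unique solution mod 141 exists.
107⁻¹ ≡ 29 (mod 141).
m ≡ 29·1 ≡ 29 (mod 141).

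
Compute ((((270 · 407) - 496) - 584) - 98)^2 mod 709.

270 · 407 = 109890 ≡ 704 (mod 709)
704 - 496 = 208
208 - 584 = -376 ≡ 333 (mod 709)
333 - 98 = 235
(235)^2 ≡ 632 (mod 709)

632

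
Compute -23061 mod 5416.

4019

-23061 = -5·5416 + 4019, so -23061 ≡ 4019 (mod 5416).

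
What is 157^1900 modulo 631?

58

Using repeated squaring:
1900 in binary is 11101101100, i.e. 1900 = 1024 + 512 + 256 + 64 + 32 + 8 + 4.
157^1 ≡ 157 (mod 631)
157^2 ≡ 157^2 = 24649 ≡ 40 (mod 631)
157^4 ≡ 40^2 = 1600 ≡ 338 (mod 631)
157^8 ≡ 338^2 = 114244 ≡ 33 (mod 631)
157^16 ≡ 33^2 = 1089 ≡ 458 (mod 631)
157^32 ≡ 458^2 = 209764 ≡ 272 (mod 631)
157^64 ≡ 272^2 = 73984 ≡ 157 (mod 631)
157^128 ≡ 157^2 = 24649 ≡ 40 (mod 631)
157^256 ≡ 40^2 = 1600 ≡ 338 (mod 631)
157^512 ≡ 338^2 = 114244 ≡ 33 (mod 631)
157^1024 ≡ 33^2 = 1089 ≡ 458 (mod 631)
157^1900 = 157^1024 × 157^512 × 157^256 × 157^64 × 157^32 × 157^8 × 157^4 ≡ 458 × 33 × 338 × 157 × 272 × 33 × 338 (mod 631).
Accumulate the product:
458 × 33 = 15114 ≡ 601
601 × 338 = 203138 ≡ 587
587 × 157 = 92159 ≡ 33
33 × 272 = 8976 ≡ 142
142 × 33 = 4686 ≡ 269
269 × 338 = 90922 ≡ 58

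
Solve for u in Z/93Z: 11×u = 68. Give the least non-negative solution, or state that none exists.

gcd(11, 93) = 1, so a unique solution mod 93 exists.
11⁻¹ ≡ 17 (mod 93).
u ≡ 17×68 ≡ 40 (mod 93).

40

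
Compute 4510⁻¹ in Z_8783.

By the extended Euclidean algorithm:
8783 = 1*4510 + 4273
4510 = 1*4273 + 237
4273 = 18*237 + 7
237 = 33*7 + 6
7 = 1*6 + 1
6 = 6*1 + 0
gcd(4510, 8783) = 1, so the inverse exists.
Back-substitute for 1:
1 = 1*7 − 1*6
  = −1*237 + 34*7
  = 34*4273 − 613*237
  = −613*4510 + 647*4273
  = 647*8783 − 1260*4510
So 4510⁻¹ ≡ −1260 ≡ 7523 (mod 8783).

7523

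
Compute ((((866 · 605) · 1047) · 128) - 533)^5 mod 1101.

866 · 605 = 523930 ≡ 955 (mod 1101)
955 · 1047 = 999885 ≡ 177 (mod 1101)
177 · 128 = 22656 ≡ 636 (mod 1101)
636 - 533 = 103
(103)^5 ≡ 160 (mod 1101)

160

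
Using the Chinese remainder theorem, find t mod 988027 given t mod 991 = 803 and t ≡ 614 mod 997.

991⁻¹ mod 997: 991*166 ≡ 1 (mod 997), so 991⁻¹ ≡ 166.
t = 803 + 991*((614 − 803)*166 mod 997) = 803 + 991*530 = 526033.

526033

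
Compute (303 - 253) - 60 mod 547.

303 - 253 = 50
50 - 60 = -10 ≡ 537 (mod 547)

537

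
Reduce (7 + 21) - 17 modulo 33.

11

7 + 21 = 28
28 - 17 = 11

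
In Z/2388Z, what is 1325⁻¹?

Run the extended Euclidean algorithm:
2388 = 1×1325 + 1063
1325 = 1×1063 + 262
1063 = 4×262 + 15
262 = 17×15 + 7
15 = 2×7 + 1
7 = 7×1 + 0
gcd(1325, 2388) = 1, so the inverse exists.
Bézout: 1 = 177×2388 − 319×1325.
So 1325⁻¹ ≡ −319 ≡ 2069 (mod 2388).

2069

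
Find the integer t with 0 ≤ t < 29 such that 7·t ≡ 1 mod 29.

29 = 4×7 + 1
7 = 7×1 + 0
gcd(7, 29) = 1, so the inverse exists.
Bézout: 1 = 1×29 − 4×7.
So 7⁻¹ ≡ −4 ≡ 25 (mod 29).

25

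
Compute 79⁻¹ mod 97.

By the extended Euclidean algorithm:
97 = 1*79 + 18
79 = 4*18 + 7
18 = 2*7 + 4
7 = 1*4 + 3
4 = 1*3 + 1
3 = 3*1 + 0
gcd(79, 97) = 1, so the inverse exists.
Bézout: 1 = 22*97 − 27*79.
So 79⁻¹ ≡ −27 ≡ 70 (mod 97).

70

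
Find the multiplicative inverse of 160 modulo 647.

Run the extended Euclidean algorithm:
647 = 4·160 + 7
160 = 22·7 + 6
7 = 1·6 + 1
6 = 6·1 + 0
gcd(160, 647) = 1, so the inverse exists.
Back-substitute for 1:
1 = 1·7 − 1·6
  = −1·160 + 23·7
  = 23·647 − 93·160
So 160⁻¹ ≡ −93 ≡ 554 (mod 647).

554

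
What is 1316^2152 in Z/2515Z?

Using repeated squaring:
2152 in binary is 100001101000, i.e. 2152 = 2048 + 64 + 32 + 8.
1316^1 ≡ 1316 (mod 2515)
1316^2 ≡ 1316^2 = 1731856 ≡ 1536 (mod 2515)
1316^4 ≡ 1536^2 = 2359296 ≡ 226 (mod 2515)
1316^8 ≡ 226^2 = 51076 ≡ 776 (mod 2515)
1316^16 ≡ 776^2 = 602176 ≡ 1091 (mod 2515)
1316^32 ≡ 1091^2 = 1190281 ≡ 686 (mod 2515)
1316^64 ≡ 686^2 = 470596 ≡ 291 (mod 2515)
1316^128 ≡ 291^2 = 84681 ≡ 1686 (mod 2515)
1316^256 ≡ 1686^2 = 2842596 ≡ 646 (mod 2515)
1316^512 ≡ 646^2 = 417316 ≡ 2341 (mod 2515)
1316^1024 ≡ 2341^2 = 5480281 ≡ 96 (mod 2515)
1316^2048 ≡ 96^2 = 9216 ≡ 1671 (mod 2515)
1316^2152 = 1316^2048 × 1316^64 × 1316^32 × 1316^8 ≡ 1671 × 291 × 686 × 776 (mod 2515).
Accumulate the product:
1671 × 291 = 486261 ≡ 866
866 × 686 = 594076 ≡ 536
536 × 776 = 415936 ≡ 961

961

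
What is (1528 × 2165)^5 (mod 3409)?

1528 × 2165 = 3308120 ≡ 1390 (mod 3409)
(1390)^5 ≡ 457 (mod 3409)

457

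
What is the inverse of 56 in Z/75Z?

71

Apply the Euclidean algorithm and back-substitute:
75 = 1·56 + 19
56 = 2·19 + 18
19 = 1·18 + 1
18 = 18·1 + 0
gcd(56, 75) = 1, so the inverse exists.
Bézout: 1 = 3·75 − 4·56.
So 56⁻¹ ≡ −4 ≡ 71 (mod 75).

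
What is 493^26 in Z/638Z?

493

Using repeated squaring:
26 in binary is 11010, i.e. 26 = 16 + 8 + 2.
493^1 ≡ 493 (mod 638)
493^2 ≡ 493^2 = 243049 ≡ 609 (mod 638)
493^4 ≡ 609^2 = 370881 ≡ 203 (mod 638)
493^8 ≡ 203^2 = 41209 ≡ 377 (mod 638)
493^16 ≡ 377^2 = 142129 ≡ 493 (mod 638)
493^26 = 493^16 · 493^8 · 493^2 ≡ 493 · 377 · 609 (mod 638).
Accumulate the product:
493 · 377 = 185861 ≡ 203
203 · 609 = 123627 ≡ 493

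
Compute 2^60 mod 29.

16

60 in binary is 111100, i.e. 60 = 32 + 16 + 8 + 4.
2^1 ≡ 2 (mod 29)
2^2 ≡ 2^2 = 4 (mod 29)
2^4 ≡ 4^2 = 16 (mod 29)
2^8 ≡ 16^2 = 256 ≡ 24 (mod 29)
2^16 ≡ 24^2 = 576 ≡ 25 (mod 29)
2^32 ≡ 25^2 = 625 ≡ 16 (mod 29)
2^60 = 2^32 · 2^16 · 2^8 · 2^4 ≡ 16 · 25 · 24 · 16 (mod 29).
Accumulate the product:
16 · 25 = 400 ≡ 23
23 · 24 = 552 ≡ 1
1 · 16 = 16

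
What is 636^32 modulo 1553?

Compute successive squares:
636^1 ≡ 636 (mod 1553)
636^2 ≡ 636^2 = 404496 ≡ 716 (mod 1553)
636^4 ≡ 716^2 = 512656 ≡ 166 (mod 1553)
636^8 ≡ 166^2 = 27556 ≡ 1155 (mod 1553)
636^16 ≡ 1155^2 = 1334025 ≡ 1551 (mod 1553)
636^32 ≡ 1551^2 = 2405601 ≡ 4 (mod 1553)
So 636^32 ≡ 4 (mod 1553).

4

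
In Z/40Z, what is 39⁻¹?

40 = 1·39 + 1
39 = 39·1 + 0
gcd(39, 40) = 1, so the inverse exists.
Back-substitute for 1:
1 = 1·40 − 1·39
So 39⁻¹ ≡ −1 ≡ 39 (mod 40).

39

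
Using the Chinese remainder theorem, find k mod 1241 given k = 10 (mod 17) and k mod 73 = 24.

17⁻¹ mod 73: 17×43 ≡ 1 (mod 73), so 17⁻¹ ≡ 43.
k = 10 + 17×((24 − 10)×43 mod 73) = 10 + 17×18 = 316.
Check: 316 mod 17 = 10, 316 mod 73 = 24. ✓

316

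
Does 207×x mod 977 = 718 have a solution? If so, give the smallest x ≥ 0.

gcd(207, 977) = 1, so a unique solution mod 977 exists.
207⁻¹ ≡ 118 (mod 977).
x ≡ 118×718 ≡ 702 (mod 977).

702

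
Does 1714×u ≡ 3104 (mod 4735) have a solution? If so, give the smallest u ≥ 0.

2466

gcd(1714, 4735) = 1, so a unique solution mod 4735 exists.
1714⁻¹ ≡ 3909 (mod 4735).
u ≡ 3909×3104 ≡ 2466 (mod 4735).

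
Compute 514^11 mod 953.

660

By square-and-multiply:
11 in binary is 1011, i.e. 11 = 8 + 2 + 1.
514^1 ≡ 514 (mod 953)
514^2 ≡ 514^2 = 264196 ≡ 215 (mod 953)
514^4 ≡ 215^2 = 46225 ≡ 481 (mod 953)
514^8 ≡ 481^2 = 231361 ≡ 735 (mod 953)
514^11 = 514^8 · 514^2 · 514^1 ≡ 735 · 215 · 514 (mod 953).
Accumulate the product:
735 · 215 = 158025 ≡ 780
780 · 514 = 400920 ≡ 660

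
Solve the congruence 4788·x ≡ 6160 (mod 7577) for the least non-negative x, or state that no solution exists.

4964

gcd(4788, 7577) = 1, so a unique solution mod 7577 exists.
4788⁻¹ ≡ 5841 (mod 7577).
x ≡ 5841·6160 ≡ 4964 (mod 7577).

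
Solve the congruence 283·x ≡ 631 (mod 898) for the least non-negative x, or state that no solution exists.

gcd(283, 898) = 1, so a unique solution mod 898 exists.
283⁻¹ ≡ 733 (mod 898).
x ≡ 733·631 ≡ 53 (mod 898).

53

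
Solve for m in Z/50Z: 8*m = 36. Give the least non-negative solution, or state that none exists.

17

gcd(8, 50) = 2, and 2 | 36, so solutions exist.
Divide through by 2: 4*m ≡ 18 mod 25.
4⁻¹ ≡ 19 (mod 25).
m ≡ 19*18 ≡ 17 (mod 25).
The smallest non-negative solution is m = 17.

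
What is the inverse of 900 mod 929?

32

By the extended Euclidean algorithm:
929 = 1×900 + 29
900 = 31×29 + 1
29 = 29×1 + 0
gcd(900, 929) = 1, so the inverse exists.
Bézout: 1 = −31×929 + 32×900.
So 900⁻¹ ≡ 32 (mod 929).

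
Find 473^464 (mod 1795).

464 in binary is 111010000, i.e. 464 = 256 + 128 + 64 + 16.
473^1 ≡ 473 (mod 1795)
473^2 ≡ 473^2 = 223729 ≡ 1149 (mod 1795)
473^4 ≡ 1149^2 = 1320201 ≡ 876 (mod 1795)
473^8 ≡ 876^2 = 767376 ≡ 911 (mod 1795)
473^16 ≡ 911^2 = 829921 ≡ 631 (mod 1795)
473^32 ≡ 631^2 = 398161 ≡ 1466 (mod 1795)
473^64 ≡ 1466^2 = 2149156 ≡ 541 (mod 1795)
473^128 ≡ 541^2 = 292681 ≡ 96 (mod 1795)
473^256 ≡ 96^2 = 9216 ≡ 241 (mod 1795)
473^464 = 473^256 · 473^128 · 473^64 · 473^16 ≡ 241 · 96 · 541 · 631 (mod 1795).
Accumulate the product:
241 · 96 = 23136 ≡ 1596
1596 · 541 = 863436 ≡ 41
41 · 631 = 25871 ≡ 741

741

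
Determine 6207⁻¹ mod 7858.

6611

By the extended Euclidean algorithm:
7858 = 1*6207 + 1651
6207 = 3*1651 + 1254
1651 = 1*1254 + 397
1254 = 3*397 + 63
397 = 6*63 + 19
63 = 3*19 + 6
19 = 3*6 + 1
6 = 6*1 + 0
gcd(6207, 7858) = 1, so the inverse exists.
Back-substitute for 1:
1 = 1*19 − 3*6
  = −3*63 + 10*19
  = 10*397 − 63*63
  = −63*1254 + 199*397
  = 199*1651 − 262*1254
  = −262*6207 + 985*1651
  = 985*7858 − 1247*6207
So 6207⁻¹ ≡ −1247 ≡ 6611 (mod 7858).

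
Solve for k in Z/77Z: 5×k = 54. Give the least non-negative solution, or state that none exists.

gcd(5, 77) = 1, so a unique solution mod 77 exists.
5⁻¹ ≡ 31 (mod 77).
k ≡ 31×54 ≡ 57 (mod 77).

57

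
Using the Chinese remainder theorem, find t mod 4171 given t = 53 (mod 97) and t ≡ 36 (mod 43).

1799

97⁻¹ mod 43: 97·4 ≡ 1 (mod 43), so 97⁻¹ ≡ 4.
t = 53 + 97·((36 − 53)·4 mod 43) = 53 + 97·18 = 1799.
Check: 1799 mod 97 = 53, 1799 mod 43 = 36. ✓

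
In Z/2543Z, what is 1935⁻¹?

1535

2543 = 1*1935 + 608
1935 = 3*608 + 111
608 = 5*111 + 53
111 = 2*53 + 5
53 = 10*5 + 3
5 = 1*3 + 2
3 = 1*2 + 1
2 = 2*1 + 0
gcd(1935, 2543) = 1, so the inverse exists.
Back-substitute for 1:
1 = 1*3 − 1*2
  = −1*5 + 2*3
  = 2*53 − 21*5
  = −21*111 + 44*53
  = 44*608 − 241*111
  = −241*1935 + 767*608
  = 767*2543 − 1008*1935
So 1935⁻¹ ≡ −1008 ≡ 1535 (mod 2543).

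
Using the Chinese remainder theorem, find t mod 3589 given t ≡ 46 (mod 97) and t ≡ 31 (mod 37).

97⁻¹ mod 37: 97·29 ≡ 1 (mod 37), so 97⁻¹ ≡ 29.
t = 46 + 97·((31 − 46)·29 mod 37) = 46 + 97·9 = 919.

919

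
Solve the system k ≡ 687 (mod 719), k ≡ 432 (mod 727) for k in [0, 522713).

480979

719⁻¹ mod 727: 719·636 ≡ 1 (mod 727), so 719⁻¹ ≡ 636.
k = 687 + 719·((432 − 687)·636 mod 727) = 687 + 719·668 = 480979.
Check: 480979 mod 719 = 687, 480979 mod 727 = 432. ✓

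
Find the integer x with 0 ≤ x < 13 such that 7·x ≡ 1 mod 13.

13 = 1·7 + 6
7 = 1·6 + 1
6 = 6·1 + 0
gcd(7, 13) = 1, so the inverse exists.
Back-substitute for 1:
1 = 1·7 − 1·6
  = −1·13 + 2·7
So 7⁻¹ ≡ 2 (mod 13).

2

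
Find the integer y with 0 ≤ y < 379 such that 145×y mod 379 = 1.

264

379 = 2·145 + 89
145 = 1·89 + 56
89 = 1·56 + 33
56 = 1·33 + 23
33 = 1·23 + 10
23 = 2·10 + 3
10 = 3·3 + 1
3 = 3·1 + 0
gcd(145, 379) = 1, so the inverse exists.
Back-substitute for 1:
1 = 1·10 − 3·3
  = −3·23 + 7·10
  = 7·33 − 10·23
  = −10·56 + 17·33
  = 17·89 − 27·56
  = −27·145 + 44·89
  = 44·379 − 115·145
So 145⁻¹ ≡ −115 ≡ 264 (mod 379).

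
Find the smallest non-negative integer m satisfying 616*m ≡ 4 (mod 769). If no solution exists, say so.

5

gcd(616, 769) = 1, so a unique solution mod 769 exists.
616⁻¹ ≡ 578 (mod 769).
m ≡ 578*4 ≡ 5 (mod 769).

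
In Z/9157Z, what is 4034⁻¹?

6626

9157 = 2*4034 + 1089
4034 = 3*1089 + 767
1089 = 1*767 + 322
767 = 2*322 + 123
322 = 2*123 + 76
123 = 1*76 + 47
76 = 1*47 + 29
47 = 1*29 + 18
29 = 1*18 + 11
18 = 1*11 + 7
11 = 1*7 + 4
7 = 1*4 + 3
4 = 1*3 + 1
3 = 3*1 + 0
gcd(4034, 9157) = 1, so the inverse exists.
Bézout: 1 = 1115*9157 − 2531*4034.
So 4034⁻¹ ≡ −2531 ≡ 6626 (mod 9157).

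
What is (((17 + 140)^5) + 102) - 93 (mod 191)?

47

17 + 140 = 157
(157)^5 ≡ 38 (mod 191)
38 + 102 = 140
140 - 93 = 47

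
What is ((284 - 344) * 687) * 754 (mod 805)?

365

284 - 344 = -60 ≡ 745 (mod 805)
745 * 687 = 511815 ≡ 640 (mod 805)
640 * 754 = 482560 ≡ 365 (mod 805)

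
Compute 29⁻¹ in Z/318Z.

11

318 = 10·29 + 28
29 = 1·28 + 1
28 = 28·1 + 0
gcd(29, 318) = 1, so the inverse exists.
Back-substitute for 1:
1 = 1·29 − 1·28
  = −1·318 + 11·29
So 29⁻¹ ≡ 11 (mod 318).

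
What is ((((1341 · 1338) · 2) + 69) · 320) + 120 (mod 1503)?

1212

1341 · 1338 = 1794258 ≡ 1179 (mod 1503)
1179 · 2 = 2358 ≡ 855 (mod 1503)
855 + 69 = 924
924 · 320 = 295680 ≡ 1092 (mod 1503)
1092 + 120 = 1212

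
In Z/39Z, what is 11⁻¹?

By the extended Euclidean algorithm:
39 = 3*11 + 6
11 = 1*6 + 5
6 = 1*5 + 1
5 = 5*1 + 0
gcd(11, 39) = 1, so the inverse exists.
Back-substitute for 1:
1 = 1*6 − 1*5
  = −1*11 + 2*6
  = 2*39 − 7*11
So 11⁻¹ ≡ −7 ≡ 32 (mod 39).

32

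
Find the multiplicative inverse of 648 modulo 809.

608

Apply the Euclidean algorithm and back-substitute:
809 = 1×648 + 161
648 = 4×161 + 4
161 = 40×4 + 1
4 = 4×1 + 0
gcd(648, 809) = 1, so the inverse exists.
Back-substitute for 1:
1 = 1×161 − 40×4
  = −40×648 + 161×161
  = 161×809 − 201×648
So 648⁻¹ ≡ −201 ≡ 608 (mod 809).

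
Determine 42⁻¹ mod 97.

67

97 = 2·42 + 13
42 = 3·13 + 3
13 = 4·3 + 1
3 = 3·1 + 0
gcd(42, 97) = 1, so the inverse exists.
Bézout: 1 = 13·97 − 30·42.
So 42⁻¹ ≡ −30 ≡ 67 (mod 97).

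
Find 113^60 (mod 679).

1

113^1 ≡ 113 (mod 679)
113^2 ≡ 113^2 = 12769 ≡ 547 (mod 679)
113^4 ≡ 547^2 = 299209 ≡ 449 (mod 679)
113^8 ≡ 449^2 = 201601 ≡ 617 (mod 679)
113^16 ≡ 617^2 = 380689 ≡ 449 (mod 679)
113^32 ≡ 449^2 = 201601 ≡ 617 (mod 679)
113^60 = 113^32 * 113^16 * 113^8 * 113^4 ≡ 617 * 449 * 617 * 449 (mod 679).
Accumulate the product:
617 * 449 = 277033 ≡ 1
1 * 617 = 617
617 * 449 = 277033 ≡ 1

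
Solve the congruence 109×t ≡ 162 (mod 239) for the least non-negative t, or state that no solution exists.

gcd(109, 239) = 1, so a unique solution mod 239 exists.
109⁻¹ ≡ 182 (mod 239).
t ≡ 182×162 ≡ 87 (mod 239).

87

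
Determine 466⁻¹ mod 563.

296

563 = 1×466 + 97
466 = 4×97 + 78
97 = 1×78 + 19
78 = 4×19 + 2
19 = 9×2 + 1
2 = 2×1 + 0
gcd(466, 563) = 1, so the inverse exists.
Back-substitute for 1:
1 = 1×19 − 9×2
  = −9×78 + 37×19
  = 37×97 − 46×78
  = −46×466 + 221×97
  = 221×563 − 267×466
So 466⁻¹ ≡ −267 ≡ 296 (mod 563).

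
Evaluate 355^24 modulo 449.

By square-and-multiply:
24 in binary is 11000, i.e. 24 = 16 + 8.
355^1 ≡ 355 (mod 449)
355^2 ≡ 355^2 = 126025 ≡ 305 (mod 449)
355^4 ≡ 305^2 = 93025 ≡ 82 (mod 449)
355^8 ≡ 82^2 = 6724 ≡ 438 (mod 449)
355^16 ≡ 438^2 = 191844 ≡ 121 (mod 449)
355^24 = 355^16 * 355^8 ≡ 121 * 438 (mod 449).
121 * 438 = 52998 ≡ 16 (mod 449).

16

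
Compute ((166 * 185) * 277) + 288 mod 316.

166 * 185 = 30710 ≡ 58 (mod 316)
58 * 277 = 16066 ≡ 266 (mod 316)
266 + 288 = 554 ≡ 238 (mod 316)

238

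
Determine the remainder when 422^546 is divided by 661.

By square-and-multiply:
422^1 ≡ 422 (mod 661)
422^2 ≡ 422^2 = 178084 ≡ 275 (mod 661)
422^4 ≡ 275^2 = 75625 ≡ 271 (mod 661)
422^8 ≡ 271^2 = 73441 ≡ 70 (mod 661)
422^16 ≡ 70^2 = 4900 ≡ 273 (mod 661)
422^32 ≡ 273^2 = 74529 ≡ 497 (mod 661)
422^64 ≡ 497^2 = 247009 ≡ 456 (mod 661)
422^128 ≡ 456^2 = 207936 ≡ 382 (mod 661)
422^256 ≡ 382^2 = 145924 ≡ 504 (mod 661)
422^512 ≡ 504^2 = 254016 ≡ 192 (mod 661)
422^546 = 422^512 * 422^32 * 422^2 ≡ 192 * 497 * 275 (mod 661).
Accumulate the product:
192 * 497 = 95424 ≡ 240
240 * 275 = 66000 ≡ 561

561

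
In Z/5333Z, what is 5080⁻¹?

Run the extended Euclidean algorithm:
5333 = 1*5080 + 253
5080 = 20*253 + 20
253 = 12*20 + 13
20 = 1*13 + 7
13 = 1*7 + 6
7 = 1*6 + 1
6 = 6*1 + 0
gcd(5080, 5333) = 1, so the inverse exists.
Bézout: 1 = −763*5333 + 801*5080.
So 5080⁻¹ ≡ 801 (mod 5333).

801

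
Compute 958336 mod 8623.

958336 = 111×8623 + 1183, so 958336 ≡ 1183 (mod 8623).

1183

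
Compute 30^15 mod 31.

By square-and-multiply:
15 in binary is 1111, i.e. 15 = 8 + 4 + 2 + 1.
30^1 ≡ 30 (mod 31)
30^2 ≡ 30^2 = 900 ≡ 1 (mod 31)
30^4 ≡ 1^2 = 1 (mod 31)
30^8 ≡ 1^2 = 1 (mod 31)
30^15 = 30^8 × 30^4 × 30^2 × 30^1 ≡ 1 × 1 × 1 × 30 (mod 31).
Accumulate the product:
1 × 1 = 1
1 × 1 = 1
1 × 30 = 30

30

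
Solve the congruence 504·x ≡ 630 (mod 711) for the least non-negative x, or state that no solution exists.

gcd(504, 711) = 9, and 9 | 630, so solutions exist.
Divide through by 9: 56·x mod 79 = 70.
56⁻¹ ≡ 24 (mod 79).
x ≡ 24·70 ≡ 21 (mod 79).
The smallest non-negative solution is x = 21.

21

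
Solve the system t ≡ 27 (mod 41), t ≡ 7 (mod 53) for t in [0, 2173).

41⁻¹ mod 53: 41×22 ≡ 1 (mod 53), so 41⁻¹ ≡ 22.
t = 27 + 41×((7 − 27)×22 mod 53) = 27 + 41×37 = 1544.

1544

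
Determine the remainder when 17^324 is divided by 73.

By square-and-multiply:
324 in binary is 101000100, i.e. 324 = 256 + 64 + 4.
17^1 ≡ 17 (mod 73)
17^2 ≡ 17^2 = 289 ≡ 70 (mod 73)
17^4 ≡ 70^2 = 4900 ≡ 9 (mod 73)
17^8 ≡ 9^2 = 81 ≡ 8 (mod 73)
17^16 ≡ 8^2 = 64 (mod 73)
17^32 ≡ 64^2 = 4096 ≡ 8 (mod 73)
17^64 ≡ 8^2 = 64 (mod 73)
17^128 ≡ 64^2 = 4096 ≡ 8 (mod 73)
17^256 ≡ 8^2 = 64 (mod 73)
17^324 = 17^256 * 17^64 * 17^4 ≡ 64 * 64 * 9 (mod 73).
Accumulate the product:
64 * 64 = 4096 ≡ 8
8 * 9 = 72

72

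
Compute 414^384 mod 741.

384 in binary is 110000000, i.e. 384 = 256 + 128.
414^1 ≡ 414 (mod 741)
414^2 ≡ 414^2 = 171396 ≡ 225 (mod 741)
414^4 ≡ 225^2 = 50625 ≡ 237 (mod 741)
414^8 ≡ 237^2 = 56169 ≡ 594 (mod 741)
414^16 ≡ 594^2 = 352836 ≡ 120 (mod 741)
414^32 ≡ 120^2 = 14400 ≡ 321 (mod 741)
414^64 ≡ 321^2 = 103041 ≡ 42 (mod 741)
414^128 ≡ 42^2 = 1764 ≡ 282 (mod 741)
414^256 ≡ 282^2 = 79524 ≡ 237 (mod 741)
414^384 = 414^256 × 414^128 ≡ 237 × 282 (mod 741).
237 × 282 = 66834 ≡ 144 (mod 741).

144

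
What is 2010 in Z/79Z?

35

2010 = 25·79 + 35, so 2010 ≡ 35 (mod 79).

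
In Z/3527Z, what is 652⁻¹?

568

Run the extended Euclidean algorithm:
3527 = 5*652 + 267
652 = 2*267 + 118
267 = 2*118 + 31
118 = 3*31 + 25
31 = 1*25 + 6
25 = 4*6 + 1
6 = 6*1 + 0
gcd(652, 3527) = 1, so the inverse exists.
Back-substitute for 1:
1 = 1*25 − 4*6
  = −4*31 + 5*25
  = 5*118 − 19*31
  = −19*267 + 43*118
  = 43*652 − 105*267
  = −105*3527 + 568*652
So 652⁻¹ ≡ 568 (mod 3527).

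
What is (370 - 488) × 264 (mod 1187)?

370 - 488 = -118 ≡ 1069 (mod 1187)
1069 × 264 = 282216 ≡ 897 (mod 1187)

897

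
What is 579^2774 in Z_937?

116

Compute successive squares:
2774 in binary is 101011010110, i.e. 2774 = 2048 + 512 + 128 + 64 + 16 + 4 + 2.
579^1 ≡ 579 (mod 937)
579^2 ≡ 579^2 = 335241 ≡ 732 (mod 937)
579^4 ≡ 732^2 = 535824 ≡ 797 (mod 937)
579^8 ≡ 797^2 = 635209 ≡ 860 (mod 937)
579^16 ≡ 860^2 = 739600 ≡ 307 (mod 937)
579^32 ≡ 307^2 = 94249 ≡ 549 (mod 937)
579^64 ≡ 549^2 = 301401 ≡ 624 (mod 937)
579^128 ≡ 624^2 = 389376 ≡ 521 (mod 937)
579^256 ≡ 521^2 = 271441 ≡ 648 (mod 937)
579^512 ≡ 648^2 = 419904 ≡ 128 (mod 937)
579^1024 ≡ 128^2 = 16384 ≡ 455 (mod 937)
579^2048 ≡ 455^2 = 207025 ≡ 885 (mod 937)
579^2774 = 579^2048 * 579^512 * 579^128 * 579^64 * 579^16 * 579^4 * 579^2 ≡ 885 * 128 * 521 * 624 * 307 * 797 * 732 (mod 937).
Accumulate the product:
885 * 128 = 113280 ≡ 840
840 * 521 = 437640 ≡ 61
61 * 624 = 38064 ≡ 584
584 * 307 = 179288 ≡ 321
321 * 797 = 255837 ≡ 36
36 * 732 = 26352 ≡ 116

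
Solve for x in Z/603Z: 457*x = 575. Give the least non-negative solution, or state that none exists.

248

gcd(457, 603) = 1, so a unique solution mod 603 exists.
457⁻¹ ≡ 508 (mod 603).
x ≡ 508*575 ≡ 248 (mod 603).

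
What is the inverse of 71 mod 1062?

1062 = 14·71 + 68
71 = 1·68 + 3
68 = 22·3 + 2
3 = 1·2 + 1
2 = 2·1 + 0
gcd(71, 1062) = 1, so the inverse exists.
Back-substitute for 1:
1 = 1·3 − 1·2
  = −1·68 + 23·3
  = 23·71 − 24·68
  = −24·1062 + 359·71
So 71⁻¹ ≡ 359 (mod 1062).

359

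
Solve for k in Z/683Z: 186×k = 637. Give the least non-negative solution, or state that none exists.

624

gcd(186, 683) = 1, so a unique solution mod 683 exists.
186⁻¹ ≡ 224 (mod 683).
k ≡ 224×637 ≡ 624 (mod 683).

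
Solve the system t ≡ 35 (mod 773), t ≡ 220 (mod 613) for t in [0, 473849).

459970

773⁻¹ mod 613: 773×318 ≡ 1 (mod 613), so 773⁻¹ ≡ 318.
t = 35 + 773×((220 − 35)×318 mod 613) = 35 + 773×595 = 459970.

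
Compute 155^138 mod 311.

141

By square-and-multiply:
138 in binary is 10001010, i.e. 138 = 128 + 8 + 2.
155^1 ≡ 155 (mod 311)
155^2 ≡ 155^2 = 24025 ≡ 78 (mod 311)
155^4 ≡ 78^2 = 6084 ≡ 175 (mod 311)
155^8 ≡ 175^2 = 30625 ≡ 147 (mod 311)
155^16 ≡ 147^2 = 21609 ≡ 150 (mod 311)
155^32 ≡ 150^2 = 22500 ≡ 108 (mod 311)
155^64 ≡ 108^2 = 11664 ≡ 157 (mod 311)
155^128 ≡ 157^2 = 24649 ≡ 80 (mod 311)
155^138 = 155^128 · 155^8 · 155^2 ≡ 80 · 147 · 78 (mod 311).
Accumulate the product:
80 · 147 = 11760 ≡ 253
253 · 78 = 19734 ≡ 141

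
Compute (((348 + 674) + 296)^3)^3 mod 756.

568

348 + 674 = 1022 ≡ 266 (mod 756)
266 + 296 = 562
(562)^3 ≡ 64 (mod 756)
(64)^3 ≡ 568 (mod 756)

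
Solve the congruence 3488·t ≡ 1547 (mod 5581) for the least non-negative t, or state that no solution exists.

4367

gcd(3488, 5581) = 1, so a unique solution mod 5581 exists.
3488⁻¹ ≡ 5573 (mod 5581).
t ≡ 5573·1547 ≡ 4367 (mod 5581).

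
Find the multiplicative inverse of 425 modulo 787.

Run the extended Euclidean algorithm:
787 = 1×425 + 362
425 = 1×362 + 63
362 = 5×63 + 47
63 = 1×47 + 16
47 = 2×16 + 15
16 = 1×15 + 1
15 = 15×1 + 0
gcd(425, 787) = 1, so the inverse exists.
Back-substitute for 1:
1 = 1×16 − 1×15
  = −1×47 + 3×16
  = 3×63 − 4×47
  = −4×362 + 23×63
  = 23×425 − 27×362
  = −27×787 + 50×425
So 425⁻¹ ≡ 50 (mod 787).

50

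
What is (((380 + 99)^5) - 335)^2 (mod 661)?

313

380 + 99 = 479
(479)^5 ≡ 156 (mod 661)
156 - 335 = -179 ≡ 482 (mod 661)
(482)^2 ≡ 313 (mod 661)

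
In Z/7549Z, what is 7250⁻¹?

4999

By the extended Euclidean algorithm:
7549 = 1*7250 + 299
7250 = 24*299 + 74
299 = 4*74 + 3
74 = 24*3 + 2
3 = 1*2 + 1
2 = 2*1 + 0
gcd(7250, 7549) = 1, so the inverse exists.
Back-substitute for 1:
1 = 1*3 − 1*2
  = −1*74 + 25*3
  = 25*299 − 101*74
  = −101*7250 + 2449*299
  = 2449*7549 − 2550*7250
So 7250⁻¹ ≡ −2550 ≡ 4999 (mod 7549).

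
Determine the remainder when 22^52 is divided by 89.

52 in binary is 110100, i.e. 52 = 32 + 16 + 4.
22^1 ≡ 22 (mod 89)
22^2 ≡ 22^2 = 484 ≡ 39 (mod 89)
22^4 ≡ 39^2 = 1521 ≡ 8 (mod 89)
22^8 ≡ 8^2 = 64 (mod 89)
22^16 ≡ 64^2 = 4096 ≡ 2 (mod 89)
22^32 ≡ 2^2 = 4 (mod 89)
22^52 = 22^32 * 22^16 * 22^4 ≡ 4 * 2 * 8 (mod 89).
Accumulate the product:
4 * 2 = 8
8 * 8 = 64

64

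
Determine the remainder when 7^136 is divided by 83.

Using repeated squaring:
136 in binary is 10001000, i.e. 136 = 128 + 8.
7^1 ≡ 7 (mod 83)
7^2 ≡ 7^2 = 49 (mod 83)
7^4 ≡ 49^2 = 2401 ≡ 77 (mod 83)
7^8 ≡ 77^2 = 5929 ≡ 36 (mod 83)
7^16 ≡ 36^2 = 1296 ≡ 51 (mod 83)
7^32 ≡ 51^2 = 2601 ≡ 28 (mod 83)
7^64 ≡ 28^2 = 784 ≡ 37 (mod 83)
7^128 ≡ 37^2 = 1369 ≡ 41 (mod 83)
7^136 = 7^128 · 7^8 ≡ 41 · 36 (mod 83).
41 · 36 = 1476 ≡ 65 (mod 83).

65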